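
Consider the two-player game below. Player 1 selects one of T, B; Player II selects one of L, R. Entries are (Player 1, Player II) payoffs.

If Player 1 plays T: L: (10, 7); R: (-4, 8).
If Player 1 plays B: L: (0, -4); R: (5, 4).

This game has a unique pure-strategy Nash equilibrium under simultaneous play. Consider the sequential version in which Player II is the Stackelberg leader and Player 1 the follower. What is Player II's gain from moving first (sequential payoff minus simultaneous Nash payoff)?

3

Solve by backward induction (Player II leads).
- L: Player 1 compares 10, 0 and picks T; Player II would get 7.
- R: Player 1 compares -4, 5 and picks B; Player II would get 4.
Maximizing over 7, 4, Player II chooses L. Subgame-perfect outcome: (T, L) with payoffs (10, 7).
For the simultaneous game, intersect best replies.
Player 1's best replies: L→T; R→B.
Player II's best replies: T→R; B→R.
Only (B, R) has each player best-responding; Nash payoffs (5, 4).
Player II's commitment gain: 7 − 4 = 3.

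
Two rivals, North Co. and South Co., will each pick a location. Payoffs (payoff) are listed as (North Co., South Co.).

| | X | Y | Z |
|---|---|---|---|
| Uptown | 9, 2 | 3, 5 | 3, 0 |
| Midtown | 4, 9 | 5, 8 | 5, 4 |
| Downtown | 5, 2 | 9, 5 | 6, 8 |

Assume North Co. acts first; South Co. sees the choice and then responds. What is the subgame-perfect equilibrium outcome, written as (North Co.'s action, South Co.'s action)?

Work backward from South Co.'s decision.
- Uptown → South Co. plays Y (best of 2, 5, 0); North Co. gets 3.
- Midtown → South Co. plays X (best of 9, 8, 4); North Co. gets 4.
- Downtown → South Co. plays Z (best of 2, 5, 8); North Co. gets 6.
North Co.'s induced payoffs are 3, 4, 6, so North Co. commits to Downtown. Subgame-perfect outcome: (Downtown, Z) with payoffs (6, 8).

(Downtown, Z)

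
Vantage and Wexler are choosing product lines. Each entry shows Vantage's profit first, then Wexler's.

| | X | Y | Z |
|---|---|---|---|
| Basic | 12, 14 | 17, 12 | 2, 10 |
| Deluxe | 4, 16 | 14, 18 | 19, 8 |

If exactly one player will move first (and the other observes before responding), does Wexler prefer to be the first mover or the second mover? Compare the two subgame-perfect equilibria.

If Vantage leads: Wexler's best replies are Basic→X, Deluxe→Y; Vantage's induced payoffs 12, 14; outcome (Deluxe, Y), payoffs (14, 18).
If Wexler leads: Vantage's best replies are X→Basic, Y→Basic, Z→Deluxe; Wexler's induced payoffs 14, 12, 8; outcome (Basic, X), payoffs (12, 14).
Wexler gets 14 moving first and 18 moving second, so Wexler prefers to move second.

second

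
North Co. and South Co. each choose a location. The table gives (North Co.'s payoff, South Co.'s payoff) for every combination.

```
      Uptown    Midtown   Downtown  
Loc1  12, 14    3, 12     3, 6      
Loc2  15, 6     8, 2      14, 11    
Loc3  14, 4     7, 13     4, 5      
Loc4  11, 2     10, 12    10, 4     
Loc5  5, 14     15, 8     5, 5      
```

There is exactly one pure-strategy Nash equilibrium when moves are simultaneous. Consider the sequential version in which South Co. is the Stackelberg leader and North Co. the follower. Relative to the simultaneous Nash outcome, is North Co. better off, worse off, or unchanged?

Work backward from North Co.'s decision.
- Uptown: North Co. compares 12, 15, 14, 11, 5 and picks Loc2; South Co. would get 6.
- Midtown: North Co. compares 3, 8, 7, 10, 15 and picks Loc5; South Co. would get 8.
- Downtown: North Co. compares 3, 14, 4, 10, 5 and picks Loc2; South Co. would get 11.
South Co.'s induced payoffs are 6, 8, 11, so South Co. commits to Downtown. Subgame-perfect outcome: (Loc2, Downtown) with payoffs (14, 11).
Under simultaneous play:
North Co.'s best replies: Uptown→Loc2; Midtown→Loc5; Downtown→Loc2.
South Co.'s best replies: Loc1→Uptown; Loc2→Downtown; Loc3→Midtown; Loc4→Midtown; Loc5→Uptown.
Only (Loc2, Downtown) has each player best-responding; Nash payoffs (14, 11).
North Co. earns 14 sequentially versus 14 at the Nash outcome: unchanged.

unchanged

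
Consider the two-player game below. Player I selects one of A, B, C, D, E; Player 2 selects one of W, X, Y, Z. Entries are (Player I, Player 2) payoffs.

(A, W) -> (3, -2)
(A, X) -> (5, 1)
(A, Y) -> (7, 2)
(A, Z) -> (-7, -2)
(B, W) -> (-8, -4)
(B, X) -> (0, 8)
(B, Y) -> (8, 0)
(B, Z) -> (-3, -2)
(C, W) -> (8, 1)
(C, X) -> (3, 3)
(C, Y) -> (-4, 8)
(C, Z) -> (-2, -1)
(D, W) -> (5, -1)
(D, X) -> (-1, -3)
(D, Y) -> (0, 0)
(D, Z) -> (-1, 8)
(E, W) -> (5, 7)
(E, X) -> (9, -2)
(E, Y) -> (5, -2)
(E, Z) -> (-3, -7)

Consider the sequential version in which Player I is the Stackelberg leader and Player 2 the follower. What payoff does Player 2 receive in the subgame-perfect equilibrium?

Player 2 best-responds to each possible Player I move:
- A: Player 2 compares -2, 1, 2, -2 and picks Y; Player I would get 7.
- B: Player 2 compares -4, 8, 0, -2 and picks X; Player I would get 0.
- C: Player 2 compares 1, 3, 8, -1 and picks Y; Player I would get -4.
- D: Player 2 compares -1, -3, 0, 8 and picks Z; Player I would get -1.
- E: Player 2 compares 7, -2, -2, -7 and picks W; Player I would get 5.
Maximizing over 7, 0, -4, -1, 5, Player I chooses A. Subgame-perfect outcome: (A, Y) with payoffs (7, 2).

2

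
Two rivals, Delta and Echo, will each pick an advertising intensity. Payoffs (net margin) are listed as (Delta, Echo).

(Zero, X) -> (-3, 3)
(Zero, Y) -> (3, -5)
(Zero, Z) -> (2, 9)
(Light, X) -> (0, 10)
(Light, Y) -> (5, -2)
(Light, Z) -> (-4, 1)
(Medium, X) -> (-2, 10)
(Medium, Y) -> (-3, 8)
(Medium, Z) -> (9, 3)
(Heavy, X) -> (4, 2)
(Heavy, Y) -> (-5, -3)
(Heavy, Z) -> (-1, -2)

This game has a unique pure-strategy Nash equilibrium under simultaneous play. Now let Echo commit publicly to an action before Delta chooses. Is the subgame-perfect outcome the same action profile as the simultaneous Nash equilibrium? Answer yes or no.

Delta best-responds to each possible Echo move:
- X: BR = Heavy, leader payoff 2.
- Y: BR = Light, leader payoff -2.
- Z: BR = Medium, leader payoff 3.
Maximizing over 2, -2, 3, Echo chooses Z. Subgame-perfect outcome: (Medium, Z) with payoffs (9, 3).
Now find the simultaneous Nash equilibrium.
Delta's best replies: X→Heavy; Y→Light; Z→Medium.
Echo's best replies: Zero→Z; Light→X; Medium→X; Heavy→X.
The unique mutual best reply is (Heavy, X), giving (4, 2).
Sequential outcome (Medium, Z) differs from the Nash profile (Heavy, X).

no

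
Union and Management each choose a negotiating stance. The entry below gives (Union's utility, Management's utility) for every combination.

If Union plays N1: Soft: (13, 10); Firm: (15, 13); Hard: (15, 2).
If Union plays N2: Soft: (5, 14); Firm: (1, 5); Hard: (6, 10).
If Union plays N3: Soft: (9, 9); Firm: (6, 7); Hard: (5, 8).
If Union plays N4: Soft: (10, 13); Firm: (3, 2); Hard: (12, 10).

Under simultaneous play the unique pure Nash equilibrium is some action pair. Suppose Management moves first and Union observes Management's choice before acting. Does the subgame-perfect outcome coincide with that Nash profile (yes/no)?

Backward induction with Management moving first.
- Soft: BR = N1, leader payoff 10.
- Firm: BR = N1, leader payoff 13.
- Hard: BR = N1, leader payoff 2.
Maximizing over 10, 13, 2, Management chooses Firm. Subgame-perfect outcome: (N1, Firm) with payoffs (15, 13).
For the simultaneous game, intersect best replies.
Union's best replies: Soft→N1; Firm→N1; Hard→N1.
Management's best replies: N1→Firm; N2→Soft; N3→Soft; N4→Soft.
The unique mutual best reply is (N1, Firm), giving (15, 13).
Sequential outcome (N1, Firm) coincides with the Nash profile (N1, Firm).

yes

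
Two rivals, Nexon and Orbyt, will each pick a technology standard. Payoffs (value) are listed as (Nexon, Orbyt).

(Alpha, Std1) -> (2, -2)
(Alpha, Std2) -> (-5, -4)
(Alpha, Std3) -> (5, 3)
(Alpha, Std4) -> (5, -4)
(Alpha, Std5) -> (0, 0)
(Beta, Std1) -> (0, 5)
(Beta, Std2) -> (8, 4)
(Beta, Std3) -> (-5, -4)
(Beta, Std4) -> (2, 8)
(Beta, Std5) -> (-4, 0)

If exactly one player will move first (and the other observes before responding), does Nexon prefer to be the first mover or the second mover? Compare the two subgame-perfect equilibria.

second

If Nexon leads: Orbyt's best replies are Alpha→Std3, Beta→Std4; Nexon's induced payoffs 5, 2; outcome (Alpha, Std3), payoffs (5, 3).
If Orbyt leads: Nexon's best replies are Std1→Alpha, Std2→Beta, Std3→Alpha, Std4→Alpha, Std5→Alpha; Orbyt's induced payoffs -2, 4, 3, -4, 0; outcome (Beta, Std2), payoffs (8, 4).
Nexon gets 5 moving first and 8 moving second, so Nexon prefers to move second.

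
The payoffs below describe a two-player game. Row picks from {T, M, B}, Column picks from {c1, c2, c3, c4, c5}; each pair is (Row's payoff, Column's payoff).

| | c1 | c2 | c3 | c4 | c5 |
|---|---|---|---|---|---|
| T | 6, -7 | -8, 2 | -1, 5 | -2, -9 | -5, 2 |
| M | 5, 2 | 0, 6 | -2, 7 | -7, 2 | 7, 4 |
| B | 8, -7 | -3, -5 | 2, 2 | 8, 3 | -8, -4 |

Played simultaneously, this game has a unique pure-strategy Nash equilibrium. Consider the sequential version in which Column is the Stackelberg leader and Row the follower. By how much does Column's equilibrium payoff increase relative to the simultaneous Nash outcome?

Work backward from Row's decision.
- c1 → Row plays B (best of 6, 5, 8); Column gets -7.
- c2 → Row plays M (best of -8, 0, -3); Column gets 6.
- c3 → Row plays B (best of -1, -2, 2); Column gets 2.
- c4 → Row plays B (best of -2, -7, 8); Column gets 3.
- c5 → Row plays M (best of -5, 7, -8); Column gets 4.
Among -7, 6, 2, 3, 4, the best is 6 at c2. Subgame-perfect outcome: (M, c2) with payoffs (0, 6).
Now find the simultaneous Nash equilibrium.
Row's best replies: c1→B; c2→M; c3→B; c4→B; c5→M.
Column's best replies: T→c3; M→c3; B→c4.
Only (B, c4) has each player best-responding; Nash payoffs (8, 3).
Column's commitment gain: 6 − 3 = 3.

3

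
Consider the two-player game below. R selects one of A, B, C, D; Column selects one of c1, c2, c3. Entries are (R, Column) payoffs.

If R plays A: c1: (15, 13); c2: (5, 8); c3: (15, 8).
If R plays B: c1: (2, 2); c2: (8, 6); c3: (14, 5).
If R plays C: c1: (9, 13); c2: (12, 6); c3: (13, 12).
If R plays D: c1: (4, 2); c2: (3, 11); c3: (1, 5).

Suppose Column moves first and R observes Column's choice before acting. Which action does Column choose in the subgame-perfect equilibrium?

Backward induction with Column moving first.
- c1 → R plays A (best of 15, 2, 9, 4); Column gets 13.
- c2 → R plays C (best of 5, 8, 12, 3); Column gets 6.
- c3 → R plays A (best of 15, 14, 13, 1); Column gets 8.
Maximizing over 13, 6, 8, Column chooses c1. Subgame-perfect outcome: (A, c1) with payoffs (15, 13).

c1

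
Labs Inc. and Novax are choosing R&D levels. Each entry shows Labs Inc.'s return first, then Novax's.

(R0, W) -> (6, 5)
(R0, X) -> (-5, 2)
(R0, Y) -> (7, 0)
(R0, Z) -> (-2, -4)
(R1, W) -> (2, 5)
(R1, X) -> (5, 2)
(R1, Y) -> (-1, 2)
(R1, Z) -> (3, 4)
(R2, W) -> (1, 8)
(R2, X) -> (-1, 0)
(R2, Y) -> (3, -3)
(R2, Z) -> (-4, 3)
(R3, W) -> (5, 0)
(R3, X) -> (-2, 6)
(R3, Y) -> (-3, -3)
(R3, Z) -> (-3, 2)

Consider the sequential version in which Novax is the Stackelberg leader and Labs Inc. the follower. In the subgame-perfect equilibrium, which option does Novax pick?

Work backward from Labs Inc.'s decision.
- W → Labs Inc. plays R0 (best of 6, 2, 1, 5); Novax gets 5.
- X → Labs Inc. plays R1 (best of -5, 5, -1, -2); Novax gets 2.
- Y → Labs Inc. plays R0 (best of 7, -1, 3, -3); Novax gets 0.
- Z → Labs Inc. plays R1 (best of -2, 3, -4, -3); Novax gets 4.
Novax's induced payoffs are 5, 2, 0, 4, so Novax commits to W. Subgame-perfect outcome: (R0, W) with payoffs (6, 5).

W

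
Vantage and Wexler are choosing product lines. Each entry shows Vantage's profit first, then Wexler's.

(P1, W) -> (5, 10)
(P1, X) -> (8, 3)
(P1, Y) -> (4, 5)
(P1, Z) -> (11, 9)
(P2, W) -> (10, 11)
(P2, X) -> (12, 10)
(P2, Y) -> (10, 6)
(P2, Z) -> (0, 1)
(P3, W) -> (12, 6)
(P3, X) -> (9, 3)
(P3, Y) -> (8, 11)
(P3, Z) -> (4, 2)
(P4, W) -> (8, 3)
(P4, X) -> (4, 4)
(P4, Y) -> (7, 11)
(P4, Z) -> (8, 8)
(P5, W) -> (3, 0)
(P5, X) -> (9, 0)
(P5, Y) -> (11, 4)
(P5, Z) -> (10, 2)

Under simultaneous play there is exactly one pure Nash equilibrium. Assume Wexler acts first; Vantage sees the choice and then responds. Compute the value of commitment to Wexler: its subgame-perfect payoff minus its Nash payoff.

Solve by backward induction (Wexler leads).
- W: BR = P3, leader payoff 6.
- X: BR = P2, leader payoff 10.
- Y: BR = P5, leader payoff 4.
- Z: BR = P1, leader payoff 9.
Maximizing over 6, 10, 4, 9, Wexler chooses X. Subgame-perfect outcome: (P2, X) with payoffs (12, 10).
For the simultaneous game, intersect best replies.
Vantage's best replies: W→P3; X→P2; Y→P5; Z→P1.
Wexler's best replies: P1→W; P2→W; P3→Y; P4→Y; P5→Y.
The unique mutual best reply is (P5, Y), giving (11, 4).
Wexler's commitment gain: 10 − 4 = 6.

6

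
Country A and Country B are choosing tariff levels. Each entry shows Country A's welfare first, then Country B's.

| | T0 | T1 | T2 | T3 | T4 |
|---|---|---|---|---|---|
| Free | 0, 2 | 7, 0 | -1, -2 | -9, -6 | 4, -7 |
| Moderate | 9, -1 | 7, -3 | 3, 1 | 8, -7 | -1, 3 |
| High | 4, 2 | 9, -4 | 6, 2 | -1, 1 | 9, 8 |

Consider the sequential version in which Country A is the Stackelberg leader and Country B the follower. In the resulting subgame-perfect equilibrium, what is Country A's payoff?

9

Solve by backward induction (Country A leads).
- Free → Country B plays T0 (best of 2, 0, -2, -6, -7); Country A gets 0.
- Moderate → Country B plays T4 (best of -1, -3, 1, -7, 3); Country A gets -1.
- High → Country B plays T4 (best of 2, -4, 2, 1, 8); Country A gets 9.
Among 0, -1, 9, the best is 9 at High. Subgame-perfect outcome: (High, T4) with payoffs (9, 8).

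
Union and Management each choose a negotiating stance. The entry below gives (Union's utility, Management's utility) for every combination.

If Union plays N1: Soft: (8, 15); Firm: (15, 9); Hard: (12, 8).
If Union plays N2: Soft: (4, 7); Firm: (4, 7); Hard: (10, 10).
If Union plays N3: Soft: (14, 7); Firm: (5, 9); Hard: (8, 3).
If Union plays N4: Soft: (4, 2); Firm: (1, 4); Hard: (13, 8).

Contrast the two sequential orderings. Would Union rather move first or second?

second

If Union leads: Management's best replies are N1→Soft, N2→Hard, N3→Firm, N4→Hard; Union's induced payoffs 8, 10, 5, 13; outcome (N4, Hard), payoffs (13, 8).
If Management leads: Union's best replies are Soft→N3, Firm→N1, Hard→N4; Management's induced payoffs 7, 9, 8; outcome (N1, Firm), payoffs (15, 9).
Union gets 13 moving first and 15 moving second, so Union prefers to move second.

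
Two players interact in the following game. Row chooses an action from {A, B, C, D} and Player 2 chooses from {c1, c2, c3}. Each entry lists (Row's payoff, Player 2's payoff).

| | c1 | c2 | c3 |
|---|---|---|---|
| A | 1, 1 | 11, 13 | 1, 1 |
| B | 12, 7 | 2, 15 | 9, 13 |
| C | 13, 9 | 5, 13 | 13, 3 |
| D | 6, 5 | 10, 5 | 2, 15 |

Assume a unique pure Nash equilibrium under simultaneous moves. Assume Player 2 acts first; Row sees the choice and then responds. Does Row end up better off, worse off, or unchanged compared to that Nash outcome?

unchanged

Work backward from Row's decision.
- c1: Row compares 1, 12, 13, 6 and picks C; Player 2 would get 9.
- c2: Row compares 11, 2, 5, 10 and picks A; Player 2 would get 13.
- c3: Row compares 1, 9, 13, 2 and picks C; Player 2 would get 3.
Maximizing over 9, 13, 3, Player 2 chooses c2. Subgame-perfect outcome: (A, c2) with payoffs (11, 13).
Now find the simultaneous Nash equilibrium.
Row's best replies: c1→C; c2→A; c3→C.
Player 2's best replies: A→c2; B→c2; C→c2; D→c3.
Only (A, c2) has each player best-responding; Nash payoffs (11, 13).
Row earns 11 sequentially versus 11 at the Nash outcome: unchanged.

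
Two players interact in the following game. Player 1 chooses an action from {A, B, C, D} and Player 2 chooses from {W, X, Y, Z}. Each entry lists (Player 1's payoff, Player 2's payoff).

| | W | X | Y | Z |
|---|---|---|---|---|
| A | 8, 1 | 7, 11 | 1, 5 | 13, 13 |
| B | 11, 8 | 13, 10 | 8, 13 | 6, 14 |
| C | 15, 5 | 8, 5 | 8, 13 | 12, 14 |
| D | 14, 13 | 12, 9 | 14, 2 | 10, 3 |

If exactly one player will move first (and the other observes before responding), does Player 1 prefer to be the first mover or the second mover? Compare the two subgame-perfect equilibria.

If Player 1 leads: Player 2's best replies are A→Z, B→Z, C→Z, D→W; Player 1's induced payoffs 13, 6, 12, 14; outcome (D, W), payoffs (14, 13).
If Player 2 leads: Player 1's best replies are W→C, X→B, Y→D, Z→A; Player 2's induced payoffs 5, 10, 2, 13; outcome (A, Z), payoffs (13, 13).
Player 1 gets 14 moving first and 13 moving second, so Player 1 prefers to move first.

first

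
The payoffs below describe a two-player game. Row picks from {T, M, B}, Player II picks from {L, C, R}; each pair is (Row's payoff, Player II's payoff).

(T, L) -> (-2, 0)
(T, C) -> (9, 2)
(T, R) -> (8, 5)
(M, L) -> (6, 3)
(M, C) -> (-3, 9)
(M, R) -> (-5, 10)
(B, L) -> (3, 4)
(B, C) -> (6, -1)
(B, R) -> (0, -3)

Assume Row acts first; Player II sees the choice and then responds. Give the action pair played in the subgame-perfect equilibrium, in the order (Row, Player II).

Player II best-responds to each possible Row move:
- T → Player II plays R (best of 0, 2, 5); Row gets 8.
- M → Player II plays R (best of 3, 9, 10); Row gets -5.
- B → Player II plays L (best of 4, -1, -3); Row gets 3.
Among 8, -5, 3, the best is 8 at T. Subgame-perfect outcome: (T, R) with payoffs (8, 5).

(T, R)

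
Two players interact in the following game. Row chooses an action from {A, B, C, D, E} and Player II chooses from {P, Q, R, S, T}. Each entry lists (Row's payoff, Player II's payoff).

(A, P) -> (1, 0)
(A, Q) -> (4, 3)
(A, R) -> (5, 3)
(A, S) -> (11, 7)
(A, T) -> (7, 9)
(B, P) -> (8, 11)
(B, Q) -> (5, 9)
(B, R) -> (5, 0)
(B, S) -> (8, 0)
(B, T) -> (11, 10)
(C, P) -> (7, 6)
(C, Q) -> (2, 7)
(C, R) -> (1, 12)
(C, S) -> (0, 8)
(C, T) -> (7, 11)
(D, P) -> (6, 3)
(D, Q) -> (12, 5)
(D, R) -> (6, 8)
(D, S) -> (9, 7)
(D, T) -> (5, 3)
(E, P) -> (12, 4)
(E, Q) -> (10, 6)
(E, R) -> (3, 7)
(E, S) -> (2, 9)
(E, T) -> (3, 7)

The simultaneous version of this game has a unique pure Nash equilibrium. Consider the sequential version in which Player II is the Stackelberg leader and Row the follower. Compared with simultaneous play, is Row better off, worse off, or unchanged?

Solve by backward induction (Player II leads).
- P: BR = E, leader payoff 4.
- Q: BR = D, leader payoff 5.
- R: BR = D, leader payoff 8.
- S: BR = A, leader payoff 7.
- T: BR = B, leader payoff 10.
Player II's induced payoffs are 4, 5, 8, 7, 10, so Player II commits to T. Subgame-perfect outcome: (B, T) with payoffs (11, 10).
Now find the simultaneous Nash equilibrium.
Row's best replies: P→E; Q→D; R→D; S→A; T→B.
Player II's best replies: A→T; B→P; C→R; D→R; E→S.
Only (D, R) has each player best-responding; Nash payoffs (6, 8).
Row earns 11 sequentially versus 6 at the Nash outcome: better off.

better off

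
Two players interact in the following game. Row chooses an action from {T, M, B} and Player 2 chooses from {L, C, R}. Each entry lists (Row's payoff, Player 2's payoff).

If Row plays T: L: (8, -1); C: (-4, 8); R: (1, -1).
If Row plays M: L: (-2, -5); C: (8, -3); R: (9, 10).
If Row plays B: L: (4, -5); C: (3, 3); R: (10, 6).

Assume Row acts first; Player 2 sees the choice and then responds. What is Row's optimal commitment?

B

Work backward from Player 2's decision.
- T → Player 2 plays C (best of -1, 8, -1); Row gets -4.
- M → Player 2 plays R (best of -5, -3, 10); Row gets 9.
- B → Player 2 plays R (best of -5, 3, 6); Row gets 10.
Among -4, 9, 10, the best is 10 at B. Subgame-perfect outcome: (B, R) with payoffs (10, 6).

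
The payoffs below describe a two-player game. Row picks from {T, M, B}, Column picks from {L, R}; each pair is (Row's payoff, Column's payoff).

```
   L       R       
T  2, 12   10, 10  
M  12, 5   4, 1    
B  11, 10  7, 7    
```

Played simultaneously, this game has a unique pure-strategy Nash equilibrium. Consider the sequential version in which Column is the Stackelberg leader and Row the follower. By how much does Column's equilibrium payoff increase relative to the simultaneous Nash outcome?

5

Backward induction with Column moving first.
- L: Row compares 2, 12, 11 and picks M; Column would get 5.
- R: Row compares 10, 4, 7 and picks T; Column would get 10.
Among 5, 10, the best is 10 at R. Subgame-perfect outcome: (T, R) with payoffs (10, 10).
For the simultaneous game, intersect best replies.
Row's best replies: L→M; R→T.
Column's best replies: T→L; M→L; B→L.
Only (M, L) has each player best-responding; Nash payoffs (12, 5).
Column's commitment gain: 10 − 5 = 5.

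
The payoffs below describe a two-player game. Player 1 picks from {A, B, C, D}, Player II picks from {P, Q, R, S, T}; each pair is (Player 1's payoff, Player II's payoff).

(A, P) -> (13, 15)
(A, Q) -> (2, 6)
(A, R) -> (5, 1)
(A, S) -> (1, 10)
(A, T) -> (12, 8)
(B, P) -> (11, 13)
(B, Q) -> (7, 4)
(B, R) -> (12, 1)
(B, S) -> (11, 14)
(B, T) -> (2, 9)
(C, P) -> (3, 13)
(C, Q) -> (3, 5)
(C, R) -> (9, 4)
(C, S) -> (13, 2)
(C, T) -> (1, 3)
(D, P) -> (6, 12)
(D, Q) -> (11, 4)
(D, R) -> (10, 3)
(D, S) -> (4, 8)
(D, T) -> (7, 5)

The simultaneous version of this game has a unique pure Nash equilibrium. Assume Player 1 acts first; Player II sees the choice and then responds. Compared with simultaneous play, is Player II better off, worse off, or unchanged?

Work backward from Player II's decision.
- A: Player II compares 15, 6, 1, 10, 8 and picks P; Player 1 would get 13.
- B: Player II compares 13, 4, 1, 14, 9 and picks S; Player 1 would get 11.
- C: Player II compares 13, 5, 4, 2, 3 and picks P; Player 1 would get 3.
- D: Player II compares 12, 4, 3, 8, 5 and picks P; Player 1 would get 6.
Player 1's induced payoffs are 13, 11, 3, 6, so Player 1 commits to A. Subgame-perfect outcome: (A, P) with payoffs (13, 15).
Now find the simultaneous Nash equilibrium.
Player 1's best replies: P→A; Q→D; R→B; S→C; T→A.
Player II's best replies: A→P; B→S; C→P; D→P.
Only (A, P) has each player best-responding; Nash payoffs (13, 15).
Player II earns 15 sequentially versus 15 at the Nash outcome: unchanged.

unchanged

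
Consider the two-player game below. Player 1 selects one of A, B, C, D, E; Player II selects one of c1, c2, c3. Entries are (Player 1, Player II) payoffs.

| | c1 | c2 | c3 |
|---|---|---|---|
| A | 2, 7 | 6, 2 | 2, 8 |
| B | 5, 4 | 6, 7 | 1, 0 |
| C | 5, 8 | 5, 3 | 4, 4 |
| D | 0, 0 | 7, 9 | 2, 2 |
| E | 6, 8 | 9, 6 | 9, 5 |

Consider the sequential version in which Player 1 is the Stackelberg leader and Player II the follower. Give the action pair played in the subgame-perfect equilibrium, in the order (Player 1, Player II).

Backward induction with Player 1 moving first.
- A: BR = c3, leader payoff 2.
- B: BR = c2, leader payoff 6.
- C: BR = c1, leader payoff 5.
- D: BR = c2, leader payoff 7.
- E: BR = c1, leader payoff 6.
Among 2, 6, 5, 7, 6, the best is 7 at D. Subgame-perfect outcome: (D, c2) with payoffs (7, 9).

(D, c2)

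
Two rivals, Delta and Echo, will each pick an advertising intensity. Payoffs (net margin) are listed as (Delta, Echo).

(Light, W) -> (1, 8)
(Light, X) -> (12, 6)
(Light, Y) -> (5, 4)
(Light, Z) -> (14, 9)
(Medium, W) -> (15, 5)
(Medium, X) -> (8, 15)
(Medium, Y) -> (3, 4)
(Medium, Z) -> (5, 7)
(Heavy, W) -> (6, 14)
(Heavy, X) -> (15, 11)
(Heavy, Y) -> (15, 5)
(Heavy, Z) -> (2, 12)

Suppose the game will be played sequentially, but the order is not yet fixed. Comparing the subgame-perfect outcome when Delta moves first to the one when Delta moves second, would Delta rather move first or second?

second

If Delta leads: Echo's best replies are Light→Z, Medium→X, Heavy→W; Delta's induced payoffs 14, 8, 6; outcome (Light, Z), payoffs (14, 9).
If Echo leads: Delta's best replies are W→Medium, X→Heavy, Y→Heavy, Z→Light; Echo's induced payoffs 5, 11, 5, 9; outcome (Heavy, X), payoffs (15, 11).
Delta gets 14 moving first and 15 moving second, so Delta prefers to move second.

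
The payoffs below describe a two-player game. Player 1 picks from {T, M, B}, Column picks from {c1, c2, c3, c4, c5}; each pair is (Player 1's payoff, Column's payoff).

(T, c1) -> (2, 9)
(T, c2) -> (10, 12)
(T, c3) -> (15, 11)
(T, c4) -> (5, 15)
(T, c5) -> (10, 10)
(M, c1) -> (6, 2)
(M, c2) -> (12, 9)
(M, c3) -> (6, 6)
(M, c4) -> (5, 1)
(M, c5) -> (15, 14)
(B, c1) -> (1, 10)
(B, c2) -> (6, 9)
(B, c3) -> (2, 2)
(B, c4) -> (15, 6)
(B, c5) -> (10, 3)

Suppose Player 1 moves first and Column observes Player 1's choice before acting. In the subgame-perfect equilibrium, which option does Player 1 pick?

M

Work backward from Column's decision.
- T: BR = c4, leader payoff 5.
- M: BR = c5, leader payoff 15.
- B: BR = c1, leader payoff 1.
Among 5, 15, 1, the best is 15 at M. Subgame-perfect outcome: (M, c5) with payoffs (15, 14).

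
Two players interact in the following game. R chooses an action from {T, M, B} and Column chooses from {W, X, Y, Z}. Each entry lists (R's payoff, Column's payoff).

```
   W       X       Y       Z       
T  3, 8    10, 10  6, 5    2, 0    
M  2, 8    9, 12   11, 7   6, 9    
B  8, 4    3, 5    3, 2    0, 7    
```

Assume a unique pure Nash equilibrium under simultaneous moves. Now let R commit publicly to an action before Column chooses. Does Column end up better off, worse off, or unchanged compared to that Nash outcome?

Solve by backward induction (R leads).
- T → Column plays X (best of 8, 10, 5, 0); R gets 10.
- M → Column plays X (best of 8, 12, 7, 9); R gets 9.
- B → Column plays Z (best of 4, 5, 2, 7); R gets 0.
Maximizing over 10, 9, 0, R chooses T. Subgame-perfect outcome: (T, X) with payoffs (10, 10).
Under simultaneous play:
R's best replies: W→B; X→T; Y→M; Z→M.
Column's best replies: T→X; M→X; B→Z.
Only (T, X) has each player best-responding; Nash payoffs (10, 10).
Column earns 10 sequentially versus 10 at the Nash outcome: unchanged.

unchanged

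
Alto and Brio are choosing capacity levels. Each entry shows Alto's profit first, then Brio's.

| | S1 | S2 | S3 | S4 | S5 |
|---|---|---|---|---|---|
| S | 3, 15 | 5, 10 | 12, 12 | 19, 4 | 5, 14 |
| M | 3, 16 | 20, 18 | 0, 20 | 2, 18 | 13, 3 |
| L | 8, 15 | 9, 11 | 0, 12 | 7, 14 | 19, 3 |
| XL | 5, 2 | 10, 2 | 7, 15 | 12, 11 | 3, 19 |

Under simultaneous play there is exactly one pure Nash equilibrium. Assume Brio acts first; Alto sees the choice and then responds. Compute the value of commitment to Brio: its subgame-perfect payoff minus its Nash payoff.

Alto best-responds to each possible Brio move:
- S1 → Alto plays L (best of 3, 3, 8, 5); Brio gets 15.
- S2 → Alto plays M (best of 5, 20, 9, 10); Brio gets 18.
- S3 → Alto plays S (best of 12, 0, 0, 7); Brio gets 12.
- S4 → Alto plays S (best of 19, 2, 7, 12); Brio gets 4.
- S5 → Alto plays L (best of 5, 13, 19, 3); Brio gets 3.
Among 15, 18, 12, 4, 3, the best is 18 at S2. Subgame-perfect outcome: (M, S2) with payoffs (20, 18).
For the simultaneous game, intersect best replies.
Alto's best replies: S1→L; S2→M; S3→S; S4→S; S5→L.
Brio's best replies: S→S1; M→S3; L→S1; XL→S5.
The unique mutual best reply is (L, S1), giving (8, 15).
Brio's commitment gain: 18 − 15 = 3.

3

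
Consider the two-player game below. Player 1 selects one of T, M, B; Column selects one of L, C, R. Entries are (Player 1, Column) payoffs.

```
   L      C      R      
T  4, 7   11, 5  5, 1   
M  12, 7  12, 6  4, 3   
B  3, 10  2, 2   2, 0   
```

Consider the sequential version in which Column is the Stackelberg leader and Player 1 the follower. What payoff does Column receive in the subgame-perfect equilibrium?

Solve by backward induction (Column leads).
- L → Player 1 plays M (best of 4, 12, 3); Column gets 7.
- C → Player 1 plays M (best of 11, 12, 2); Column gets 6.
- R → Player 1 plays T (best of 5, 4, 2); Column gets 1.
Maximizing over 7, 6, 1, Column chooses L. Subgame-perfect outcome: (M, L) with payoffs (12, 7).

7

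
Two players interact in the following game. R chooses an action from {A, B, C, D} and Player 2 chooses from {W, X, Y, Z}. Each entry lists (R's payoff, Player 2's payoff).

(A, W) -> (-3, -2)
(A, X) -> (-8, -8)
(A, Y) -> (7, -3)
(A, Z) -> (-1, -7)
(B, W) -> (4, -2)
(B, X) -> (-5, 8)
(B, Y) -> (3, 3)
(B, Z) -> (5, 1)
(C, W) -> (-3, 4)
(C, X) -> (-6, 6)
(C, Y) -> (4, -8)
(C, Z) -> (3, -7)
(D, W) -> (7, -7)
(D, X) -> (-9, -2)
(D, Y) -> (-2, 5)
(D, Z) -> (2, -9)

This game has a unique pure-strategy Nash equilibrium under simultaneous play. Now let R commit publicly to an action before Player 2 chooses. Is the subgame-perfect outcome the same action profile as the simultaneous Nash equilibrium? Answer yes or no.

Player 2 best-responds to each possible R move:
- A → Player 2 plays W (best of -2, -8, -3, -7); R gets -3.
- B → Player 2 plays X (best of -2, 8, 3, 1); R gets -5.
- C → Player 2 plays X (best of 4, 6, -8, -7); R gets -6.
- D → Player 2 plays Y (best of -7, -2, 5, -9); R gets -2.
Among -3, -5, -6, -2, the best is -2 at D. Subgame-perfect outcome: (D, Y) with payoffs (-2, 5).
Under simultaneous play:
R's best replies: W→D; X→B; Y→A; Z→B.
Player 2's best replies: A→W; B→X; C→X; D→Y.
The unique mutual best reply is (B, X), giving (-5, 8).
Sequential outcome (D, Y) differs from the Nash profile (B, X).

no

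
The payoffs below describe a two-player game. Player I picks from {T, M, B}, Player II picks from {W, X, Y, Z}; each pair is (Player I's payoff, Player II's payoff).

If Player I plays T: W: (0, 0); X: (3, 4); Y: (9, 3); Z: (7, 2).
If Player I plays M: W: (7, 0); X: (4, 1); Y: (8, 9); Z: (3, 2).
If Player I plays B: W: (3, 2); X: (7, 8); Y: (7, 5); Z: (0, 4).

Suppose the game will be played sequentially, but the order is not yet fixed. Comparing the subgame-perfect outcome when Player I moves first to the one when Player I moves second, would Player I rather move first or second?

If Player I leads: Player II's best replies are T→X, M→Y, B→X; Player I's induced payoffs 3, 8, 7; outcome (M, Y), payoffs (8, 9).
If Player II leads: Player I's best replies are W→M, X→B, Y→T, Z→T; Player II's induced payoffs 0, 8, 3, 2; outcome (B, X), payoffs (7, 8).
Player I gets 8 moving first and 7 moving second, so Player I prefers to move first.

first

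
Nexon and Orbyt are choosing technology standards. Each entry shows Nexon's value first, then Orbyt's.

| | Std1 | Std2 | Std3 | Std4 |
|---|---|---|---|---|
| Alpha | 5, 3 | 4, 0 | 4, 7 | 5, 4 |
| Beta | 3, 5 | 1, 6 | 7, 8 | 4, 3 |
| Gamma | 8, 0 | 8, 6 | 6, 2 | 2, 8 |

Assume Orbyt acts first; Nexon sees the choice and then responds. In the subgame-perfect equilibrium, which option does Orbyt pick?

Std3

Nexon best-responds to each possible Orbyt move:
- Std1 → Nexon plays Gamma (best of 5, 3, 8); Orbyt gets 0.
- Std2 → Nexon plays Gamma (best of 4, 1, 8); Orbyt gets 6.
- Std3 → Nexon plays Beta (best of 4, 7, 6); Orbyt gets 8.
- Std4 → Nexon plays Alpha (best of 5, 4, 2); Orbyt gets 4.
Maximizing over 0, 6, 8, 4, Orbyt chooses Std3. Subgame-perfect outcome: (Beta, Std3) with payoffs (7, 8).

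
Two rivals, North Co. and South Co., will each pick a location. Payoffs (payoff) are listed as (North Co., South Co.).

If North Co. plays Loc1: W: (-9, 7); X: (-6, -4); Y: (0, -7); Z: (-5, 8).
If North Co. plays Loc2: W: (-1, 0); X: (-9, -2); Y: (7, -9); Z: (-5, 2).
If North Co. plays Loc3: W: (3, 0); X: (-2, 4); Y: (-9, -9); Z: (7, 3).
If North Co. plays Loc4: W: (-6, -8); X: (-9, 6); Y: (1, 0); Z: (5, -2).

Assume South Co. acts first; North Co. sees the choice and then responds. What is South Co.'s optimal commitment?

North Co. best-responds to each possible South Co. move:
- W → North Co. plays Loc3 (best of -9, -1, 3, -6); South Co. gets 0.
- X → North Co. plays Loc3 (best of -6, -9, -2, -9); South Co. gets 4.
- Y → North Co. plays Loc2 (best of 0, 7, -9, 1); South Co. gets -9.
- Z → North Co. plays Loc3 (best of -5, -5, 7, 5); South Co. gets 3.
South Co.'s induced payoffs are 0, 4, -9, 3, so South Co. commits to X. Subgame-perfect outcome: (Loc3, X) with payoffs (-2, 4).

X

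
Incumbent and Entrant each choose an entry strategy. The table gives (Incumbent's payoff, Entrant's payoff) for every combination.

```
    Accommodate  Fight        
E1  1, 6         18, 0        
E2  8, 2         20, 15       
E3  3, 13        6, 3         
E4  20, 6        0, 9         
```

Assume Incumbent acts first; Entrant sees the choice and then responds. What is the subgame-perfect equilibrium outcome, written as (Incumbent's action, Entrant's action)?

(E2, Fight)

Entrant best-responds to each possible Incumbent move:
- E1: Entrant compares 6, 0 and picks Accommodate; Incumbent would get 1.
- E2: Entrant compares 2, 15 and picks Fight; Incumbent would get 20.
- E3: Entrant compares 13, 3 and picks Accommodate; Incumbent would get 3.
- E4: Entrant compares 6, 9 and picks Fight; Incumbent would get 0.
Maximizing over 1, 20, 3, 0, Incumbent chooses E2. Subgame-perfect outcome: (E2, Fight) with payoffs (20, 15).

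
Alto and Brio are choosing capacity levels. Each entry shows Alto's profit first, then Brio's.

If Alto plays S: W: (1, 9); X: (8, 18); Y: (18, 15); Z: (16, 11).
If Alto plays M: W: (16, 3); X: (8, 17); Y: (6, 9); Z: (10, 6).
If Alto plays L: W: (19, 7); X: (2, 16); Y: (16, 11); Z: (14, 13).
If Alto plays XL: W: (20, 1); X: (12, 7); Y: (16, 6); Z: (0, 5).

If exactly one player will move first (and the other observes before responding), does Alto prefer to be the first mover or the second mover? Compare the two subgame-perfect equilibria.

If Alto leads: Brio's best replies are S→X, M→X, L→X, XL→X; Alto's induced payoffs 8, 8, 2, 12; outcome (XL, X), payoffs (12, 7).
If Brio leads: Alto's best replies are W→XL, X→XL, Y→S, Z→S; Brio's induced payoffs 1, 7, 15, 11; outcome (S, Y), payoffs (18, 15).
Alto gets 12 moving first and 18 moving second, so Alto prefers to move second.

second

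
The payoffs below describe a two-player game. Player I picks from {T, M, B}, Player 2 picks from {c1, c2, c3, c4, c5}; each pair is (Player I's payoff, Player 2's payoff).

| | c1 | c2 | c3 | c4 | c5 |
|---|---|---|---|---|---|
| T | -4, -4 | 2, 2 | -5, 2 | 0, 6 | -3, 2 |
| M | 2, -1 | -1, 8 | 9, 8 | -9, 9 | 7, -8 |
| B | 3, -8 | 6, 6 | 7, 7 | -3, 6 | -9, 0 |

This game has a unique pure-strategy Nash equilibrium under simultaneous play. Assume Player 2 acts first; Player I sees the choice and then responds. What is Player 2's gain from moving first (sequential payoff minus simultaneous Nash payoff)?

Solve by backward induction (Player 2 leads).
- c1 → Player I plays B (best of -4, 2, 3); Player 2 gets -8.
- c2 → Player I plays B (best of 2, -1, 6); Player 2 gets 6.
- c3 → Player I plays M (best of -5, 9, 7); Player 2 gets 8.
- c4 → Player I plays T (best of 0, -9, -3); Player 2 gets 6.
- c5 → Player I plays M (best of -3, 7, -9); Player 2 gets -8.
Maximizing over -8, 6, 8, 6, -8, Player 2 chooses c3. Subgame-perfect outcome: (M, c3) with payoffs (9, 8).
Under simultaneous play:
Player I's best replies: c1→B; c2→B; c3→M; c4→T; c5→M.
Player 2's best replies: T→c4; M→c4; B→c3.
Only (T, c4) has each player best-responding; Nash payoffs (0, 6).
Player 2's commitment gain: 8 − 6 = 2.

2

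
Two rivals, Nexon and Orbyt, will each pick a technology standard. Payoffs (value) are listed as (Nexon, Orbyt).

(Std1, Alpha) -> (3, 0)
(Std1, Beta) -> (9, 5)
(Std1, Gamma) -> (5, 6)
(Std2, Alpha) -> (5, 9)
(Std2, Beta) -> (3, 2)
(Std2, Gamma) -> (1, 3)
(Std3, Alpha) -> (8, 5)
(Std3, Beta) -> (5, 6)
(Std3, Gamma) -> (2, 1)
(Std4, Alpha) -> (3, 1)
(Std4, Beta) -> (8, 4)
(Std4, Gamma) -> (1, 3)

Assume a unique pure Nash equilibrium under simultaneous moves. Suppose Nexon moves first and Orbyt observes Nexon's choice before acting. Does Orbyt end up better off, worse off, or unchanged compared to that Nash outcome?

Solve by backward induction (Nexon leads).
- Std1: Orbyt compares 0, 5, 6 and picks Gamma; Nexon would get 5.
- Std2: Orbyt compares 9, 2, 3 and picks Alpha; Nexon would get 5.
- Std3: Orbyt compares 5, 6, 1 and picks Beta; Nexon would get 5.
- Std4: Orbyt compares 1, 4, 3 and picks Beta; Nexon would get 8.
Maximizing over 5, 5, 5, 8, Nexon chooses Std4. Subgame-perfect outcome: (Std4, Beta) with payoffs (8, 4).
Now find the simultaneous Nash equilibrium.
Nexon's best replies: Alpha→Std3; Beta→Std1; Gamma→Std1.
Orbyt's best replies: Std1→Gamma; Std2→Alpha; Std3→Beta; Std4→Beta.
Only (Std1, Gamma) has each player best-responding; Nash payoffs (5, 6).
Orbyt earns 4 sequentially versus 6 at the Nash outcome: worse off.

worse off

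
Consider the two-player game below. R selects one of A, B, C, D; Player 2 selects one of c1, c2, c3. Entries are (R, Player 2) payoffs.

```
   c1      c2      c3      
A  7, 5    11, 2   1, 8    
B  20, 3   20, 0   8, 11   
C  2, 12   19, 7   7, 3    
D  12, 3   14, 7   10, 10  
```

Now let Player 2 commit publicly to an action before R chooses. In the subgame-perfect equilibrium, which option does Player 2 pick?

Work backward from R's decision.
- c1: R compares 7, 20, 2, 12 and picks B; Player 2 would get 3.
- c2: R compares 11, 20, 19, 14 and picks B; Player 2 would get 0.
- c3: R compares 1, 8, 7, 10 and picks D; Player 2 would get 10.
Among 3, 0, 10, the best is 10 at c3. Subgame-perfect outcome: (D, c3) with payoffs (10, 10).

c3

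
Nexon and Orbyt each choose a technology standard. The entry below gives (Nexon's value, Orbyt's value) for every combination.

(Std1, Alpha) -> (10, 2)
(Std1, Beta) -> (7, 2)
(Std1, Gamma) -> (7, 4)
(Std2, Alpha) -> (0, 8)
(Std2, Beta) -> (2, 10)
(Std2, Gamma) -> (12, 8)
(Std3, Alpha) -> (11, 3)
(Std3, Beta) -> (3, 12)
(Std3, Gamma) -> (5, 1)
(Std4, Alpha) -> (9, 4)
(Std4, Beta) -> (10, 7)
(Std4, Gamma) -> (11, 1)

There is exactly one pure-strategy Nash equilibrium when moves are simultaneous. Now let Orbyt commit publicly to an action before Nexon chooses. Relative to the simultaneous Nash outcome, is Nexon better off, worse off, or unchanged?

Nexon best-responds to each possible Orbyt move:
- Alpha: BR = Std3, leader payoff 3.
- Beta: BR = Std4, leader payoff 7.
- Gamma: BR = Std2, leader payoff 8.
Among 3, 7, 8, the best is 8 at Gamma. Subgame-perfect outcome: (Std2, Gamma) with payoffs (12, 8).
Now find the simultaneous Nash equilibrium.
Nexon's best replies: Alpha→Std3; Beta→Std4; Gamma→Std2.
Orbyt's best replies: Std1→Gamma; Std2→Beta; Std3→Beta; Std4→Beta.
Only (Std4, Beta) has each player best-responding; Nash payoffs (10, 7).
Nexon earns 12 sequentially versus 10 at the Nash outcome: better off.

better off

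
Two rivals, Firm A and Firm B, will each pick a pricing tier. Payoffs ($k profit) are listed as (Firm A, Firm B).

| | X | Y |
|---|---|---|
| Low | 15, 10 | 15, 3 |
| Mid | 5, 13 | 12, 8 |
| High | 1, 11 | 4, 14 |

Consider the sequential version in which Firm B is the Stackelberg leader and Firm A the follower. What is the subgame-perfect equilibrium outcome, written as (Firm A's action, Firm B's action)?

Solve by backward induction (Firm B leads).
- X: BR = Low, leader payoff 10.
- Y: BR = Low, leader payoff 3.
Maximizing over 10, 3, Firm B chooses X. Subgame-perfect outcome: (Low, X) with payoffs (15, 10).

(Low, X)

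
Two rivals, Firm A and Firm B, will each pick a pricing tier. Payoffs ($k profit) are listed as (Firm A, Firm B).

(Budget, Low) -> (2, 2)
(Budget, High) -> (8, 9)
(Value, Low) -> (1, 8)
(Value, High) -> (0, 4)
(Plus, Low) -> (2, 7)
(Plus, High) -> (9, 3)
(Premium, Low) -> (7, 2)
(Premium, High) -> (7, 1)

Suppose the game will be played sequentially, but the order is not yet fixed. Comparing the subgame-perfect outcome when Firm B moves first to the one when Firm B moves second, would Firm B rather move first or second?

second

If Firm A leads: Firm B's best replies are Budget→High, Value→Low, Plus→Low, Premium→Low; Firm A's induced payoffs 8, 1, 2, 7; outcome (Budget, High), payoffs (8, 9).
If Firm B leads: Firm A's best replies are Low→Premium, High→Plus; Firm B's induced payoffs 2, 3; outcome (Plus, High), payoffs (9, 3).
Firm B gets 3 moving first and 9 moving second, so Firm B prefers to move second.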